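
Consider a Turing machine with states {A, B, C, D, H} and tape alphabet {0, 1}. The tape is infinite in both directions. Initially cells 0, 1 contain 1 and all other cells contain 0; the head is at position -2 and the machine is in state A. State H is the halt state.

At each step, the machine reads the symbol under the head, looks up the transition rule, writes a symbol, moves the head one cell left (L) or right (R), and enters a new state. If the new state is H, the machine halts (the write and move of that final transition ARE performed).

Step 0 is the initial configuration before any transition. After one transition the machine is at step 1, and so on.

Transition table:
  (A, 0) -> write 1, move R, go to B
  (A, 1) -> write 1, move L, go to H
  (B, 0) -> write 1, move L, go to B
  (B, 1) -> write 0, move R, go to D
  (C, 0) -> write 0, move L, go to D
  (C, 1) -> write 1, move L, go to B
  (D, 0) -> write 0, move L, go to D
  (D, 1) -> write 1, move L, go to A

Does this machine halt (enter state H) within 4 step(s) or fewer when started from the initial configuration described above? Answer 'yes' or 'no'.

Step 1: in state A at pos -2, read 0 -> (A,0)->write 1,move R,goto B. Now: state=B, head=-1, tape[-3..2]=010110 (head:   ^)
Step 2: in state B at pos -1, read 0 -> (B,0)->write 1,move L,goto B. Now: state=B, head=-2, tape[-3..2]=011110 (head:  ^)
Step 3: in state B at pos -2, read 1 -> (B,1)->write 0,move R,goto D. Now: state=D, head=-1, tape[-3..2]=001110 (head:   ^)
Step 4: in state D at pos -1, read 1 -> (D,1)->write 1,move L,goto A. Now: state=A, head=-2, tape[-3..2]=001110 (head:  ^)
After 4 step(s): state = A (not H) -> not halted within 4 -> no

Answer: no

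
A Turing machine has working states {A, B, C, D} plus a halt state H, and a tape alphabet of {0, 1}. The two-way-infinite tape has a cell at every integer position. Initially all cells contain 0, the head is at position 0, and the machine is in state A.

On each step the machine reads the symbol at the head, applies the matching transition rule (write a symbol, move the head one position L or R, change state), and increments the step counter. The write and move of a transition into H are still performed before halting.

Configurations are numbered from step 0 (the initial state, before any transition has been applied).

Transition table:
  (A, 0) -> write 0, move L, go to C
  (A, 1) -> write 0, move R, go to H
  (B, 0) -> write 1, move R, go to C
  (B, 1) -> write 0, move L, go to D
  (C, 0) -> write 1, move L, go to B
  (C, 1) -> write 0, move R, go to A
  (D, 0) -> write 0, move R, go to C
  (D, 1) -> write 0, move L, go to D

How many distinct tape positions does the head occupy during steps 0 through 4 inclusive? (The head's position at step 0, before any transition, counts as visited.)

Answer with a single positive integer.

Answer: 3

Derivation:
Step 1: in state A at pos 0, read 0 -> (A,0)->write 0,move L,goto C. Now: state=C, head=-1, tape[-2..1]=0000 (head:  ^)
Step 2: in state C at pos -1, read 0 -> (C,0)->write 1,move L,goto B. Now: state=B, head=-2, tape[-3..1]=00100 (head:  ^)
Step 3: in state B at pos -2, read 0 -> (B,0)->write 1,move R,goto C. Now: state=C, head=-1, tape[-3..1]=01100 (head:   ^)
Step 4: in state C at pos -1, read 1 -> (C,1)->write 0,move R,goto A. Now: state=A, head=0, tape[-3..1]=01000 (head:    ^)
Head positions at steps 0..4: starting at 0, distinct positions visited = {-2, -1, 0} -> 3 position(s)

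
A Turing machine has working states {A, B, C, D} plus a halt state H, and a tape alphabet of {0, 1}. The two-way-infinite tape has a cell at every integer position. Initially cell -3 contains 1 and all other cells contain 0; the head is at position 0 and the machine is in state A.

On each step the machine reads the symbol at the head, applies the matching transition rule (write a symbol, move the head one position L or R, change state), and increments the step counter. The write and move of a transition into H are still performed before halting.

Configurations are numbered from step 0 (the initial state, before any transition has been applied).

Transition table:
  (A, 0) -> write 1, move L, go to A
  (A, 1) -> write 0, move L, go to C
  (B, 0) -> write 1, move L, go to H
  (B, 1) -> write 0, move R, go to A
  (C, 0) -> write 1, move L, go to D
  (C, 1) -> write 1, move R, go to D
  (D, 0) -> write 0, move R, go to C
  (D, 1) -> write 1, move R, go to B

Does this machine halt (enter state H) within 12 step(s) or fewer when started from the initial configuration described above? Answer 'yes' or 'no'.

Answer: no

Derivation:
Step 1: in state A at pos 0, read 0 -> (A,0)->write 1,move L,goto A. Now: state=A, head=-1, tape[-4..1]=010010 (head:    ^)
Step 2: in state A at pos -1, read 0 -> (A,0)->write 1,move L,goto A. Now: state=A, head=-2, tape[-4..1]=010110 (head:   ^)
Step 3: in state A at pos -2, read 0 -> (A,0)->write 1,move L,goto A. Now: state=A, head=-3, tape[-4..1]=011110 (head:  ^)
Step 4: in state A at pos -3, read 1 -> (A,1)->write 0,move L,goto C. Now: state=C, head=-4, tape[-5..1]=0001110 (head:  ^)
Step 5: in state C at pos -4, read 0 -> (C,0)->write 1,move L,goto D. Now: state=D, head=-5, tape[-6..1]=00101110 (head:  ^)
Step 6: in state D at pos -5, read 0 -> (D,0)->write 0,move R,goto C. Now: state=C, head=-4, tape[-6..1]=00101110 (head:   ^)
Step 7: in state C at pos -4, read 1 -> (C,1)->write 1,move R,goto D. Now: state=D, head=-3, tape[-6..1]=00101110 (head:    ^)
Step 8: in state D at pos -3, read 0 -> (D,0)->write 0,move R,goto C. Now: state=C, head=-2, tape[-6..1]=00101110 (head:     ^)
Step 9: in state C at pos -2, read 1 -> (C,1)->write 1,move R,goto D. Now: state=D, head=-1, tape[-6..1]=00101110 (head:      ^)
Step 10: in state D at pos -1, read 1 -> (D,1)->write 1,move R,goto B. Now: state=B, head=0, tape[-6..1]=00101110 (head:       ^)
Step 11: in state B at pos 0, read 1 -> (B,1)->write 0,move R,goto A. Now: state=A, head=1, tape[-6..2]=001011000 (head:        ^)
Step 12: in state A at pos 1, read 0 -> (A,0)->write 1,move L,goto A. Now: state=A, head=0, tape[-6..2]=001011010 (head:       ^)
After 12 step(s): state = A (not H) -> not halted within 12 -> no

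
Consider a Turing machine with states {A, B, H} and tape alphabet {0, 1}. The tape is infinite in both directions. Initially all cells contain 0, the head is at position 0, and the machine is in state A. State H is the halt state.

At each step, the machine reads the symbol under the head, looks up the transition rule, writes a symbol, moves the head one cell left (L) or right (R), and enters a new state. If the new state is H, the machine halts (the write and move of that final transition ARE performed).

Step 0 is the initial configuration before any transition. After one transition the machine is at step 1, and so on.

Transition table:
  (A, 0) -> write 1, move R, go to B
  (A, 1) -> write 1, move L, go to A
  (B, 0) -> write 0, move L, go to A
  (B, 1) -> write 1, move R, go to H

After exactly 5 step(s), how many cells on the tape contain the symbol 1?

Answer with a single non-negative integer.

Answer: 2

Derivation:
Step 1: in state A at pos 0, read 0 -> (A,0)->write 1,move R,goto B. Now: state=B, head=1, tape[-1..2]=0100 (head:   ^)
Step 2: in state B at pos 1, read 0 -> (B,0)->write 0,move L,goto A. Now: state=A, head=0, tape[-1..2]=0100 (head:  ^)
Step 3: in state A at pos 0, read 1 -> (A,1)->write 1,move L,goto A. Now: state=A, head=-1, tape[-2..2]=00100 (head:  ^)
Step 4: in state A at pos -1, read 0 -> (A,0)->write 1,move R,goto B. Now: state=B, head=0, tape[-2..2]=01100 (head:   ^)
Step 5: in state B at pos 0, read 1 -> (B,1)->write 1,move R,goto H. Now: state=H, head=1, tape[-2..2]=01100 (head:    ^)
Cells containing 1 after step 5: {-1, 0} -> 2 cell(s)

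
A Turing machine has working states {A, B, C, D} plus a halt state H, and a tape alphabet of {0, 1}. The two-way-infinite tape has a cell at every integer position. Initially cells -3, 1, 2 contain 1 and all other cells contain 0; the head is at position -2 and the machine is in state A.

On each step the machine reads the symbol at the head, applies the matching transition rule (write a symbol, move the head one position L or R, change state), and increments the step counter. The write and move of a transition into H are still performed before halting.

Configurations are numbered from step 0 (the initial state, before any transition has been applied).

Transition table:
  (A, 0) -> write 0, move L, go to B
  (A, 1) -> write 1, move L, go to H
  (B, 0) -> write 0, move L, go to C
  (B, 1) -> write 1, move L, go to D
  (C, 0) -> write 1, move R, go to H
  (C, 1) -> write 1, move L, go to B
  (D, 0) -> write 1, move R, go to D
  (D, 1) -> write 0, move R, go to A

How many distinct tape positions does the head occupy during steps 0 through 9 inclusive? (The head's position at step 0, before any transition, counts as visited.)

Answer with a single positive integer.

Step 1: in state A at pos -2, read 0 -> (A,0)->write 0,move L,goto B. Now: state=B, head=-3, tape[-4..3]=01000110 (head:  ^)
Step 2: in state B at pos -3, read 1 -> (B,1)->write 1,move L,goto D. Now: state=D, head=-4, tape[-5..3]=001000110 (head:  ^)
Step 3: in state D at pos -4, read 0 -> (D,0)->write 1,move R,goto D. Now: state=D, head=-3, tape[-5..3]=011000110 (head:   ^)
Step 4: in state D at pos -3, read 1 -> (D,1)->write 0,move R,goto A. Now: state=A, head=-2, tape[-5..3]=010000110 (head:    ^)
Step 5: in state A at pos -2, read 0 -> (A,0)->write 0,move L,goto B. Now: state=B, head=-3, tape[-5..3]=010000110 (head:   ^)
Step 6: in state B at pos -3, read 0 -> (B,0)->write 0,move L,goto C. Now: state=C, head=-4, tape[-5..3]=010000110 (head:  ^)
Step 7: in state C at pos -4, read 1 -> (C,1)->write 1,move L,goto B. Now: state=B, head=-5, tape[-6..3]=0010000110 (head:  ^)
Step 8: in state B at pos -5, read 0 -> (B,0)->write 0,move L,goto C. Now: state=C, head=-6, tape[-7..3]=00010000110 (head:  ^)
Step 9: in state C at pos -6, read 0 -> (C,0)->write 1,move R,goto H. Now: state=H, head=-5, tape[-7..3]=01010000110 (head:   ^)
Head positions at steps 0..9: starting at -2, distinct positions visited = {-6, -5, -4, -3, -2} -> 5 position(s)

Answer: 5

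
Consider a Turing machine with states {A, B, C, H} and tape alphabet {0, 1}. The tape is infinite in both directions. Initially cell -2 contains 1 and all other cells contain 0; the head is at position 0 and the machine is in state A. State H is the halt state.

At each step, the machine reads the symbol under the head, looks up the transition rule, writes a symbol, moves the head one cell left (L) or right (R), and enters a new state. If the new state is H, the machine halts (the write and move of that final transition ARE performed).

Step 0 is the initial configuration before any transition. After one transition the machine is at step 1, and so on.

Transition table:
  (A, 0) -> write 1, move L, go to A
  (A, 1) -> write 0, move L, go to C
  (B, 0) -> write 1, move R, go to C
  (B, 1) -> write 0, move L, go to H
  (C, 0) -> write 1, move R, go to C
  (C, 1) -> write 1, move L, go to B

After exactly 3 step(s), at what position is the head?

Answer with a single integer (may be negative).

Answer: -3

Derivation:
Step 1: in state A at pos 0, read 0 -> (A,0)->write 1,move L,goto A. Now: state=A, head=-1, tape[-3..1]=01010 (head:   ^)
Step 2: in state A at pos -1, read 0 -> (A,0)->write 1,move L,goto A. Now: state=A, head=-2, tape[-3..1]=01110 (head:  ^)
Step 3: in state A at pos -2, read 1 -> (A,1)->write 0,move L,goto C. Now: state=C, head=-3, tape[-4..1]=000110 (head:  ^)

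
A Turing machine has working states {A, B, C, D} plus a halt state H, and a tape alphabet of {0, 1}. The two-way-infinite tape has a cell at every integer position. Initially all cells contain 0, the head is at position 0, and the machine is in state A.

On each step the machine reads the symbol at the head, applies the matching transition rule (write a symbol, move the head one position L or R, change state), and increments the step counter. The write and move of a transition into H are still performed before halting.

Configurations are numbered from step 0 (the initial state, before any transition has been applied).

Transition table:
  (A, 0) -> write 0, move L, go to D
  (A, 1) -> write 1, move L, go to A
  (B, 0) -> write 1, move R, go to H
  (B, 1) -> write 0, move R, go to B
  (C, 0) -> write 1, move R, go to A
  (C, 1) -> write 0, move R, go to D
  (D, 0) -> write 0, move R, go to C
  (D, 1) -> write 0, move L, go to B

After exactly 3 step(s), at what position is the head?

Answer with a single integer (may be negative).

Step 1: in state A at pos 0, read 0 -> (A,0)->write 0,move L,goto D. Now: state=D, head=-1, tape[-2..1]=0000 (head:  ^)
Step 2: in state D at pos -1, read 0 -> (D,0)->write 0,move R,goto C. Now: state=C, head=0, tape[-2..1]=0000 (head:   ^)
Step 3: in state C at pos 0, read 0 -> (C,0)->write 1,move R,goto A. Now: state=A, head=1, tape[-2..2]=00100 (head:    ^)

Answer: 1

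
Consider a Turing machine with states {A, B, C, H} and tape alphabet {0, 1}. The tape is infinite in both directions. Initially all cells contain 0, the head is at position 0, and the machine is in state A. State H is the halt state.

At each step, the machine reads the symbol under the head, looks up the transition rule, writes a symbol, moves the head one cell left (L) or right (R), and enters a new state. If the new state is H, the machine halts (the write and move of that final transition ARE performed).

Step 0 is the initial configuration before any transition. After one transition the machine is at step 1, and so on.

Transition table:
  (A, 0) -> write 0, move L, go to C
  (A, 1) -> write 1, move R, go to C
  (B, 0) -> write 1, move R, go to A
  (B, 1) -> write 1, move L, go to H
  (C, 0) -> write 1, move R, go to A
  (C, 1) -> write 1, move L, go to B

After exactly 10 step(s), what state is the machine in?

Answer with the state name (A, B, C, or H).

Answer: H

Derivation:
Step 1: in state A at pos 0, read 0 -> (A,0)->write 0,move L,goto C. Now: state=C, head=-1, tape[-2..1]=0000 (head:  ^)
Step 2: in state C at pos -1, read 0 -> (C,0)->write 1,move R,goto A. Now: state=A, head=0, tape[-2..1]=0100 (head:   ^)
Step 3: in state A at pos 0, read 0 -> (A,0)->write 0,move L,goto C. Now: state=C, head=-1, tape[-2..1]=0100 (head:  ^)
Step 4: in state C at pos -1, read 1 -> (C,1)->write 1,move L,goto B. Now: state=B, head=-2, tape[-3..1]=00100 (head:  ^)
Step 5: in state B at pos -2, read 0 -> (B,0)->write 1,move R,goto A. Now: state=A, head=-1, tape[-3..1]=01100 (head:   ^)
Step 6: in state A at pos -1, read 1 -> (A,1)->write 1,move R,goto C. Now: state=C, head=0, tape[-3..1]=01100 (head:    ^)
Step 7: in state C at pos 0, read 0 -> (C,0)->write 1,move R,goto A. Now: state=A, head=1, tape[-3..2]=011100 (head:     ^)
Step 8: in state A at pos 1, read 0 -> (A,0)->write 0,move L,goto C. Now: state=C, head=0, tape[-3..2]=011100 (head:    ^)
Step 9: in state C at pos 0, read 1 -> (C,1)->write 1,move L,goto B. Now: state=B, head=-1, tape[-3..2]=011100 (head:   ^)
Step 10: in state B at pos -1, read 1 -> (B,1)->write 1,move L,goto H. Now: state=H, head=-2, tape[-3..2]=011100 (head:  ^)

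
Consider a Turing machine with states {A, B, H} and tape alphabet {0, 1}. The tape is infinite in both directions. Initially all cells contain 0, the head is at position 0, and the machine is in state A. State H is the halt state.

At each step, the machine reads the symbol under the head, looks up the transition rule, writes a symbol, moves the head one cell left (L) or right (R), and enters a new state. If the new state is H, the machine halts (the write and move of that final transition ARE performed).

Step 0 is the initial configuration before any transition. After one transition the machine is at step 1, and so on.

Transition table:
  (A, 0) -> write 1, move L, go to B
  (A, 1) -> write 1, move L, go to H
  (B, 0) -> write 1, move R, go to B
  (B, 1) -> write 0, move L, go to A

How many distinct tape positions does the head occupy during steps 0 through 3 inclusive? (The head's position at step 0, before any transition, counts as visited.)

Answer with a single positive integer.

Step 1: in state A at pos 0, read 0 -> (A,0)->write 1,move L,goto B. Now: state=B, head=-1, tape[-2..1]=0010 (head:  ^)
Step 2: in state B at pos -1, read 0 -> (B,0)->write 1,move R,goto B. Now: state=B, head=0, tape[-2..1]=0110 (head:   ^)
Step 3: in state B at pos 0, read 1 -> (B,1)->write 0,move L,goto A. Now: state=A, head=-1, tape[-2..1]=0100 (head:  ^)
Head positions at steps 0..3: starting at 0, distinct positions visited = {-1, 0} -> 2 position(s)

Answer: 2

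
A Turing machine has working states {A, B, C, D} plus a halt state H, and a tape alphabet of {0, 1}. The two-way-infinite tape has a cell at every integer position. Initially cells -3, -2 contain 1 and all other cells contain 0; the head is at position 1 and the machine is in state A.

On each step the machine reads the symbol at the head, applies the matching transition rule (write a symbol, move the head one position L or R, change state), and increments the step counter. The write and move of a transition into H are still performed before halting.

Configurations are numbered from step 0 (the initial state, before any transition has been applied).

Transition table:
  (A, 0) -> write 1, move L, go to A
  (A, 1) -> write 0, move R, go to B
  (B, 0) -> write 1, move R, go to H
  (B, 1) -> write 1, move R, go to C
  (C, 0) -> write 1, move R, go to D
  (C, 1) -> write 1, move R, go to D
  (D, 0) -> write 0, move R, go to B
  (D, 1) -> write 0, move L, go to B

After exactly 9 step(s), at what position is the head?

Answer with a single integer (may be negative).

Step 1: in state A at pos 1, read 0 -> (A,0)->write 1,move L,goto A. Now: state=A, head=0, tape[-4..2]=0110010 (head:     ^)
Step 2: in state A at pos 0, read 0 -> (A,0)->write 1,move L,goto A. Now: state=A, head=-1, tape[-4..2]=0110110 (head:    ^)
Step 3: in state A at pos -1, read 0 -> (A,0)->write 1,move L,goto A. Now: state=A, head=-2, tape[-4..2]=0111110 (head:   ^)
Step 4: in state A at pos -2, read 1 -> (A,1)->write 0,move R,goto B. Now: state=B, head=-1, tape[-4..2]=0101110 (head:    ^)
Step 5: in state B at pos -1, read 1 -> (B,1)->write 1,move R,goto C. Now: state=C, head=0, tape[-4..2]=0101110 (head:     ^)
Step 6: in state C at pos 0, read 1 -> (C,1)->write 1,move R,goto D. Now: state=D, head=1, tape[-4..2]=0101110 (head:      ^)
Step 7: in state D at pos 1, read 1 -> (D,1)->write 0,move L,goto B. Now: state=B, head=0, tape[-4..2]=0101100 (head:     ^)
Step 8: in state B at pos 0, read 1 -> (B,1)->write 1,move R,goto C. Now: state=C, head=1, tape[-4..2]=0101100 (head:      ^)
Step 9: in state C at pos 1, read 0 -> (C,0)->write 1,move R,goto D. Now: state=D, head=2, tape[-4..3]=01011100 (head:       ^)

Answer: 2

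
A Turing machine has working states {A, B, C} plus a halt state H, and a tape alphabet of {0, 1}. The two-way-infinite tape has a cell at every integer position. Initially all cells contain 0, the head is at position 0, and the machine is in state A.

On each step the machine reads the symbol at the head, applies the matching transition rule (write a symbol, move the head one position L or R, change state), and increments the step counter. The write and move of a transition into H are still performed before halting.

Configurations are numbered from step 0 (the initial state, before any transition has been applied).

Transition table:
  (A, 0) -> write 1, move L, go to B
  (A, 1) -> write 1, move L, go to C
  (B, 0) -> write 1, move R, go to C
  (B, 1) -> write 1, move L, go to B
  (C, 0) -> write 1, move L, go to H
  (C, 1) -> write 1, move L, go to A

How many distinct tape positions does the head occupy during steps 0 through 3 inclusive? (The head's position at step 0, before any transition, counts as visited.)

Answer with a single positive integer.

Step 1: in state A at pos 0, read 0 -> (A,0)->write 1,move L,goto B. Now: state=B, head=-1, tape[-2..1]=0010 (head:  ^)
Step 2: in state B at pos -1, read 0 -> (B,0)->write 1,move R,goto C. Now: state=C, head=0, tape[-2..1]=0110 (head:   ^)
Step 3: in state C at pos 0, read 1 -> (C,1)->write 1,move L,goto A. Now: state=A, head=-1, tape[-2..1]=0110 (head:  ^)
Head positions at steps 0..3: starting at 0, distinct positions visited = {-1, 0} -> 2 position(s)

Answer: 2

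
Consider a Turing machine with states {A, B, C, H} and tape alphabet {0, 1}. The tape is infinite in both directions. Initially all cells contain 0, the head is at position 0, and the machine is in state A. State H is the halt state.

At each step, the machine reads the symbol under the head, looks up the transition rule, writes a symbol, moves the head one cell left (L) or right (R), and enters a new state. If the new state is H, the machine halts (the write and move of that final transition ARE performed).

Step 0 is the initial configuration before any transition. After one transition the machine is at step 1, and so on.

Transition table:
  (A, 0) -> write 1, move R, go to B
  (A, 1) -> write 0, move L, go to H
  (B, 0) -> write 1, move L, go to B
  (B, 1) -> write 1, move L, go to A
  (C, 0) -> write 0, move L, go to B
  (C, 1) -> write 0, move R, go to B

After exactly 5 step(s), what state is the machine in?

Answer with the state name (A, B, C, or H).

Step 1: in state A at pos 0, read 0 -> (A,0)->write 1,move R,goto B. Now: state=B, head=1, tape[-1..2]=0100 (head:   ^)
Step 2: in state B at pos 1, read 0 -> (B,0)->write 1,move L,goto B. Now: state=B, head=0, tape[-1..2]=0110 (head:  ^)
Step 3: in state B at pos 0, read 1 -> (B,1)->write 1,move L,goto A. Now: state=A, head=-1, tape[-2..2]=00110 (head:  ^)
Step 4: in state A at pos -1, read 0 -> (A,0)->write 1,move R,goto B. Now: state=B, head=0, tape[-2..2]=01110 (head:   ^)
Step 5: in state B at pos 0, read 1 -> (B,1)->write 1,move L,goto A. Now: state=A, head=-1, tape[-2..2]=01110 (head:  ^)

Answer: A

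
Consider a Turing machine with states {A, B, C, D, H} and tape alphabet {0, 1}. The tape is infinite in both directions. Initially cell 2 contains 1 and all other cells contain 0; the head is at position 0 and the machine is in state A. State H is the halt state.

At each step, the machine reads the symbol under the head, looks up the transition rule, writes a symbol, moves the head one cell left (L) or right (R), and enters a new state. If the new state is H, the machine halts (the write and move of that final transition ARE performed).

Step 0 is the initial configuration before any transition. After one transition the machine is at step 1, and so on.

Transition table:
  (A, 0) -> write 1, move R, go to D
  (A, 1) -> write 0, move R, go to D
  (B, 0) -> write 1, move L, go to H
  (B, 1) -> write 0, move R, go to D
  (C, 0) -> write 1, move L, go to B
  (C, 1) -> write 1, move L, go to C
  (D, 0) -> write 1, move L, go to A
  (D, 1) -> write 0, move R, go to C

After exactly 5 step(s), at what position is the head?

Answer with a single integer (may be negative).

Answer: 1

Derivation:
Step 1: in state A at pos 0, read 0 -> (A,0)->write 1,move R,goto D. Now: state=D, head=1, tape[-1..3]=01010 (head:   ^)
Step 2: in state D at pos 1, read 0 -> (D,0)->write 1,move L,goto A. Now: state=A, head=0, tape[-1..3]=01110 (head:  ^)
Step 3: in state A at pos 0, read 1 -> (A,1)->write 0,move R,goto D. Now: state=D, head=1, tape[-1..3]=00110 (head:   ^)
Step 4: in state D at pos 1, read 1 -> (D,1)->write 0,move R,goto C. Now: state=C, head=2, tape[-1..3]=00010 (head:    ^)
Step 5: in state C at pos 2, read 1 -> (C,1)->write 1,move L,goto C. Now: state=C, head=1, tape[-1..3]=00010 (head:   ^)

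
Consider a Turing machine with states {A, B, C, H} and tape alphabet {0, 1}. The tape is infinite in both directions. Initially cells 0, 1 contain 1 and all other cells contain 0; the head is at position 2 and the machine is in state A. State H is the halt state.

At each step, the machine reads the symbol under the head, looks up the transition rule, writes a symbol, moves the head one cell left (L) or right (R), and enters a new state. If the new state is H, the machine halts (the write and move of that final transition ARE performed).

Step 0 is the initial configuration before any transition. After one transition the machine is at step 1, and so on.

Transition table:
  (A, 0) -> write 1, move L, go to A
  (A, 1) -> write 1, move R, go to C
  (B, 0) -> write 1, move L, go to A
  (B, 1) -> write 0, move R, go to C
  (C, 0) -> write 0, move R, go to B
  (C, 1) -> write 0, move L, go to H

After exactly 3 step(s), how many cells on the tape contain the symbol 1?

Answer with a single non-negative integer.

Step 1: in state A at pos 2, read 0 -> (A,0)->write 1,move L,goto A. Now: state=A, head=1, tape[-1..3]=01110 (head:   ^)
Step 2: in state A at pos 1, read 1 -> (A,1)->write 1,move R,goto C. Now: state=C, head=2, tape[-1..3]=01110 (head:    ^)
Step 3: in state C at pos 2, read 1 -> (C,1)->write 0,move L,goto H. Now: state=H, head=1, tape[-1..3]=01100 (head:   ^)
Cells containing 1 after step 3: {0, 1} -> 2 cell(s)

Answer: 2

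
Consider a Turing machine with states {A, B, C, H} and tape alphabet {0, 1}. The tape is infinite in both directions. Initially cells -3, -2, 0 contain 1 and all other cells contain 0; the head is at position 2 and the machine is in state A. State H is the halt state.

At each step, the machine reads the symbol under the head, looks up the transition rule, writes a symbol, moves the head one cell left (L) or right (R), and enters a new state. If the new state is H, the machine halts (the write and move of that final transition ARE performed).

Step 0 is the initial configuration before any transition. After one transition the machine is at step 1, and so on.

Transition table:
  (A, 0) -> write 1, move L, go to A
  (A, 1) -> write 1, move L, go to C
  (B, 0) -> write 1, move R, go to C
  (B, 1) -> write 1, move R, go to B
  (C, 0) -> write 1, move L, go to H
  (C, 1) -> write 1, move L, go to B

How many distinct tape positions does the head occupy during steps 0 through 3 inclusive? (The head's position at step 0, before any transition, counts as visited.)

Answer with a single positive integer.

Step 1: in state A at pos 2, read 0 -> (A,0)->write 1,move L,goto A. Now: state=A, head=1, tape[-4..3]=01101010 (head:      ^)
Step 2: in state A at pos 1, read 0 -> (A,0)->write 1,move L,goto A. Now: state=A, head=0, tape[-4..3]=01101110 (head:     ^)
Step 3: in state A at pos 0, read 1 -> (A,1)->write 1,move L,goto C. Now: state=C, head=-1, tape[-4..3]=01101110 (head:    ^)
Head positions at steps 0..3: starting at 2, distinct positions visited = {-1, 0, 1, 2} -> 4 position(s)

Answer: 4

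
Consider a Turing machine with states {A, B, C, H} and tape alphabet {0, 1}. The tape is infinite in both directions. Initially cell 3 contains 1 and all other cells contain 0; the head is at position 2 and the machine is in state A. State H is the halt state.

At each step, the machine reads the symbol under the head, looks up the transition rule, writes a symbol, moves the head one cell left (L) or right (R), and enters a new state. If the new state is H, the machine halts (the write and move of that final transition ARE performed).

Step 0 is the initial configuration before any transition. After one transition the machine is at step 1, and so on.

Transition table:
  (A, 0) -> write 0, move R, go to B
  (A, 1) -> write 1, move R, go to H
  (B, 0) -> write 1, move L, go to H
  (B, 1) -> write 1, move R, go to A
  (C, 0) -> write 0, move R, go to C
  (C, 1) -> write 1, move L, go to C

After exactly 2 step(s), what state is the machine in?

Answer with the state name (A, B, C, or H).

Step 1: in state A at pos 2, read 0 -> (A,0)->write 0,move R,goto B. Now: state=B, head=3, tape[1..4]=0010 (head:   ^)
Step 2: in state B at pos 3, read 1 -> (B,1)->write 1,move R,goto A. Now: state=A, head=4, tape[1..5]=00100 (head:    ^)

Answer: A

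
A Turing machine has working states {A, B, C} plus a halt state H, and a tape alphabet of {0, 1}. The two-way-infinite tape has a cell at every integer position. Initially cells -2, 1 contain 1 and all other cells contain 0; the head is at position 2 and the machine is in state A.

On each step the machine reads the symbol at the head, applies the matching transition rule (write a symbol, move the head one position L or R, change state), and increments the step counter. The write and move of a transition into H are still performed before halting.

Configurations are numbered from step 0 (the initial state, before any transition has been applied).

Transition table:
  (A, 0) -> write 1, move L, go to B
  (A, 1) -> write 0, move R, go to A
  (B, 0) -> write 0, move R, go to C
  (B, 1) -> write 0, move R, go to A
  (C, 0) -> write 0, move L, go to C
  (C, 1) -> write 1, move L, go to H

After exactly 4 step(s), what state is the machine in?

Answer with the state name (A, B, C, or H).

Step 1: in state A at pos 2, read 0 -> (A,0)->write 1,move L,goto B. Now: state=B, head=1, tape[-3..3]=0100110 (head:     ^)
Step 2: in state B at pos 1, read 1 -> (B,1)->write 0,move R,goto A. Now: state=A, head=2, tape[-3..3]=0100010 (head:      ^)
Step 3: in state A at pos 2, read 1 -> (A,1)->write 0,move R,goto A. Now: state=A, head=3, tape[-3..4]=01000000 (head:       ^)
Step 4: in state A at pos 3, read 0 -> (A,0)->write 1,move L,goto B. Now: state=B, head=2, tape[-3..4]=01000010 (head:      ^)

Answer: B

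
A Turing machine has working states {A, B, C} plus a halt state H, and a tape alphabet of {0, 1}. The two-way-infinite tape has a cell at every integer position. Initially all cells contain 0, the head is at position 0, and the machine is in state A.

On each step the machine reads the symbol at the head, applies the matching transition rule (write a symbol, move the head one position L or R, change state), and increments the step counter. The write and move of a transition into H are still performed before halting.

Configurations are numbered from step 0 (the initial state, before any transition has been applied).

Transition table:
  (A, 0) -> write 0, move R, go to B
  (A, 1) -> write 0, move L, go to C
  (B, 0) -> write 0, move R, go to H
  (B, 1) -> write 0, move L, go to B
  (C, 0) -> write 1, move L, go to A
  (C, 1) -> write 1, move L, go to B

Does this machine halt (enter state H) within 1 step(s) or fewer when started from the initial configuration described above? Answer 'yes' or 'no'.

Answer: no

Derivation:
Step 1: in state A at pos 0, read 0 -> (A,0)->write 0,move R,goto B. Now: state=B, head=1, tape[-1..2]=0000 (head:   ^)
After 1 step(s): state = B (not H) -> not halted within 1 -> no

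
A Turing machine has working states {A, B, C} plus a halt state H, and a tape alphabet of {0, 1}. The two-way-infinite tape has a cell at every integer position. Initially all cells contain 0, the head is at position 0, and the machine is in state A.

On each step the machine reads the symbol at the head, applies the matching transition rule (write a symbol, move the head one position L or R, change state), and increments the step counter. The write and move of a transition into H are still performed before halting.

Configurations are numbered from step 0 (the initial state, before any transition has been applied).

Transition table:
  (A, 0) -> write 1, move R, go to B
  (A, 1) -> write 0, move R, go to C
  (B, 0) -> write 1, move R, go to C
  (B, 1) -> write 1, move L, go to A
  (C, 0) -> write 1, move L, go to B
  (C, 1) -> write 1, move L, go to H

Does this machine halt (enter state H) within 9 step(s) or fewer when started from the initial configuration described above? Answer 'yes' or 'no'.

Answer: yes

Derivation:
Step 1: in state A at pos 0, read 0 -> (A,0)->write 1,move R,goto B. Now: state=B, head=1, tape[-1..2]=0100 (head:   ^)
Step 2: in state B at pos 1, read 0 -> (B,0)->write 1,move R,goto C. Now: state=C, head=2, tape[-1..3]=01100 (head:    ^)
Step 3: in state C at pos 2, read 0 -> (C,0)->write 1,move L,goto B. Now: state=B, head=1, tape[-1..3]=01110 (head:   ^)
Step 4: in state B at pos 1, read 1 -> (B,1)->write 1,move L,goto A. Now: state=A, head=0, tape[-1..3]=01110 (head:  ^)
Step 5: in state A at pos 0, read 1 -> (A,1)->write 0,move R,goto C. Now: state=C, head=1, tape[-1..3]=00110 (head:   ^)
Step 6: in state C at pos 1, read 1 -> (C,1)->write 1,move L,goto H. Now: state=H, head=0, tape[-1..3]=00110 (head:  ^)
State H reached at step 6; 6 <= 9 -> yes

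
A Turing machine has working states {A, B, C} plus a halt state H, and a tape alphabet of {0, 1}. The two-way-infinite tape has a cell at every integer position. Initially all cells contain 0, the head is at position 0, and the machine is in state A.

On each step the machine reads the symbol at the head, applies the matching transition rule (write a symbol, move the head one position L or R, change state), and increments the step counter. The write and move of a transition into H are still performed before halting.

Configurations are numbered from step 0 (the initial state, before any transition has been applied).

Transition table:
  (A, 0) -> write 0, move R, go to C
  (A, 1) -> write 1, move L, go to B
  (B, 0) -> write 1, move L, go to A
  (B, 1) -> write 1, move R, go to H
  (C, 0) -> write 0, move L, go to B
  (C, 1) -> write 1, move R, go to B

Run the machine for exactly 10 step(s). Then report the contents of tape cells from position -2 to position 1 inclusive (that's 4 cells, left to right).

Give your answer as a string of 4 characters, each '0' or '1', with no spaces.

Answer: 0111

Derivation:
Step 1: in state A at pos 0, read 0 -> (A,0)->write 0,move R,goto C. Now: state=C, head=1, tape[-1..2]=0000 (head:   ^)
Step 2: in state C at pos 1, read 0 -> (C,0)->write 0,move L,goto B. Now: state=B, head=0, tape[-1..2]=0000 (head:  ^)
Step 3: in state B at pos 0, read 0 -> (B,0)->write 1,move L,goto A. Now: state=A, head=-1, tape[-2..2]=00100 (head:  ^)
Step 4: in state A at pos -1, read 0 -> (A,0)->write 0,move R,goto C. Now: state=C, head=0, tape[-2..2]=00100 (head:   ^)
Step 5: in state C at pos 0, read 1 -> (C,1)->write 1,move R,goto B. Now: state=B, head=1, tape[-2..2]=00100 (head:    ^)
Step 6: in state B at pos 1, read 0 -> (B,0)->write 1,move L,goto A. Now: state=A, head=0, tape[-2..2]=00110 (head:   ^)
Step 7: in state A at pos 0, read 1 -> (A,1)->write 1,move L,goto B. Now: state=B, head=-1, tape[-2..2]=00110 (head:  ^)
Step 8: in state B at pos -1, read 0 -> (B,0)->write 1,move L,goto A. Now: state=A, head=-2, tape[-3..2]=001110 (head:  ^)
Step 9: in state A at pos -2, read 0 -> (A,0)->write 0,move R,goto C. Now: state=C, head=-1, tape[-3..2]=001110 (head:   ^)
Step 10: in state C at pos -1, read 1 -> (C,1)->write 1,move R,goto B. Now: state=B, head=0, tape[-3..2]=001110 (head:    ^)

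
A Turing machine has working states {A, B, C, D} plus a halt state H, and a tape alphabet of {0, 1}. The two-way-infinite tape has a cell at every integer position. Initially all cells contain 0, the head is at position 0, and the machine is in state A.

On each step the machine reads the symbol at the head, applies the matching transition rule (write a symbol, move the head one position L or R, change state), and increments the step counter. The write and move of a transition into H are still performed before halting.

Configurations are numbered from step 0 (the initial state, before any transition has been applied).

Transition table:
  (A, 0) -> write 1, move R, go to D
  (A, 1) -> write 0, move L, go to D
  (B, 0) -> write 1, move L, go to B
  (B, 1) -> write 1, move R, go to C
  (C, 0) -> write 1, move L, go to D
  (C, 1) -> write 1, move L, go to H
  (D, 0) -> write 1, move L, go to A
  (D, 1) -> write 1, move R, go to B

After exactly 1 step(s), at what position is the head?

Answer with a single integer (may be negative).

Step 1: in state A at pos 0, read 0 -> (A,0)->write 1,move R,goto D. Now: state=D, head=1, tape[-1..2]=0100 (head:   ^)

Answer: 1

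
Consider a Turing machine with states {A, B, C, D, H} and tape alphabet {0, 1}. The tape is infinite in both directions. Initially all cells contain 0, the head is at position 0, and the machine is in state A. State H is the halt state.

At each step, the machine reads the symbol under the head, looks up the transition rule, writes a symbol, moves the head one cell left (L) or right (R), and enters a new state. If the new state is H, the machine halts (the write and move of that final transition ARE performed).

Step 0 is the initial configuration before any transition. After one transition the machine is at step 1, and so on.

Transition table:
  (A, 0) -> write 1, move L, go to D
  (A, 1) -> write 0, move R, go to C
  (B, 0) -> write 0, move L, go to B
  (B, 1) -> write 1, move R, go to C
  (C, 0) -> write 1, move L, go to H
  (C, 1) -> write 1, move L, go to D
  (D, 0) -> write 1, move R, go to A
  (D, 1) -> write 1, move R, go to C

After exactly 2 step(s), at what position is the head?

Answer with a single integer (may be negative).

Step 1: in state A at pos 0, read 0 -> (A,0)->write 1,move L,goto D. Now: state=D, head=-1, tape[-2..1]=0010 (head:  ^)
Step 2: in state D at pos -1, read 0 -> (D,0)->write 1,move R,goto A. Now: state=A, head=0, tape[-2..1]=0110 (head:   ^)

Answer: 0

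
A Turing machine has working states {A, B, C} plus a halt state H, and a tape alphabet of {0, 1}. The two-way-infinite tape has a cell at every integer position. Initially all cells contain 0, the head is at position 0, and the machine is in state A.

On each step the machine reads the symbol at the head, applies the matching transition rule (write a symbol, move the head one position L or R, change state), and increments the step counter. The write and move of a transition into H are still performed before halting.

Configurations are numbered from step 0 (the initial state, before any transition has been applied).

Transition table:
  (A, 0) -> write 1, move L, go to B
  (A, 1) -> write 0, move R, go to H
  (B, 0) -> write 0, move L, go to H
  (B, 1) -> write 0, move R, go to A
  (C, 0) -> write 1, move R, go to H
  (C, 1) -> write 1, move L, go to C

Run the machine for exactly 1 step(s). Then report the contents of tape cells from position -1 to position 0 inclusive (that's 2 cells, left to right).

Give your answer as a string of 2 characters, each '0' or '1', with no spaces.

Step 1: in state A at pos 0, read 0 -> (A,0)->write 1,move L,goto B. Now: state=B, head=-1, tape[-2..1]=0010 (head:  ^)

Answer: 01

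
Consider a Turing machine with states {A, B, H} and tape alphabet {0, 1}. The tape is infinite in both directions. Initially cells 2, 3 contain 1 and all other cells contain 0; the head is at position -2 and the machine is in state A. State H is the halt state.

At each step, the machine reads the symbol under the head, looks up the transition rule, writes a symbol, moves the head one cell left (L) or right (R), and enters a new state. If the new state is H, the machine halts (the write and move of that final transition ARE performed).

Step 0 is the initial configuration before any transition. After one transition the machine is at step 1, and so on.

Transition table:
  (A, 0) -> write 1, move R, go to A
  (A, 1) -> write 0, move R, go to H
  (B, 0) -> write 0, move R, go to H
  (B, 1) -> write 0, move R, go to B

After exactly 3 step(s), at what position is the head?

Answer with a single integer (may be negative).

Answer: 1

Derivation:
Step 1: in state A at pos -2, read 0 -> (A,0)->write 1,move R,goto A. Now: state=A, head=-1, tape[-3..4]=01000110 (head:   ^)
Step 2: in state A at pos -1, read 0 -> (A,0)->write 1,move R,goto A. Now: state=A, head=0, tape[-3..4]=01100110 (head:    ^)
Step 3: in state A at pos 0, read 0 -> (A,0)->write 1,move R,goto A. Now: state=A, head=1, tape[-3..4]=01110110 (head:     ^)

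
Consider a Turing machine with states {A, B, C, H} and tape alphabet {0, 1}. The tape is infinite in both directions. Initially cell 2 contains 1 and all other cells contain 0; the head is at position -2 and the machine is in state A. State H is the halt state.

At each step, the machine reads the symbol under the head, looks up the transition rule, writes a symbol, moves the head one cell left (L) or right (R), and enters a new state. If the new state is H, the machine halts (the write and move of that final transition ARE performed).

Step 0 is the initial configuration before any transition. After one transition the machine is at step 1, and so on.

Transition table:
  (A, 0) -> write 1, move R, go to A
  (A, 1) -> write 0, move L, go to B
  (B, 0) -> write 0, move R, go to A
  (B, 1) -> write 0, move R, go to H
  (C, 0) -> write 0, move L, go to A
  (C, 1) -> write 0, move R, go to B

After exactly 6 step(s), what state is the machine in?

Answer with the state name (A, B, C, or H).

Answer: H

Derivation:
Step 1: in state A at pos -2, read 0 -> (A,0)->write 1,move R,goto A. Now: state=A, head=-1, tape[-3..3]=0100010 (head:   ^)
Step 2: in state A at pos -1, read 0 -> (A,0)->write 1,move R,goto A. Now: state=A, head=0, tape[-3..3]=0110010 (head:    ^)
Step 3: in state A at pos 0, read 0 -> (A,0)->write 1,move R,goto A. Now: state=A, head=1, tape[-3..3]=0111010 (head:     ^)
Step 4: in state A at pos 1, read 0 -> (A,0)->write 1,move R,goto A. Now: state=A, head=2, tape[-3..3]=0111110 (head:      ^)
Step 5: in state A at pos 2, read 1 -> (A,1)->write 0,move L,goto B. Now: state=B, head=1, tape[-3..3]=0111100 (head:     ^)
Step 6: in state B at pos 1, read 1 -> (B,1)->write 0,move R,goto H. Now: state=H, head=2, tape[-3..3]=0111000 (head:      ^)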